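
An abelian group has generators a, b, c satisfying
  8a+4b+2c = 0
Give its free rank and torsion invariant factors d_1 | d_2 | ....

Answer: M ≅ ℤ^2 ⊕ ℤ/2

Derivation:
rank_ℚ(R)=1; free=3−1=2
SNF(R) diag = [2] → torsion [2]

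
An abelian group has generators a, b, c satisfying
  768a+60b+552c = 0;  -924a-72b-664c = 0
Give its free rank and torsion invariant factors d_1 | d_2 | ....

Answer: M ≅ ℤ^1 ⊕ ℤ/4 ⊕ ℤ/12

Derivation:
rank_ℚ(R)=2; free=3−2=1
SNF(R) diag = [4, 12] → torsion [4, 12]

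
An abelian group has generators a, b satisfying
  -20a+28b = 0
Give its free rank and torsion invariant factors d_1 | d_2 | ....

Answer: M ≅ ℤ^1 ⊕ ℤ/4

Derivation:
rank_ℚ(R)=1; free=2−1=1
SNF(R) diag = [4] → torsion [4]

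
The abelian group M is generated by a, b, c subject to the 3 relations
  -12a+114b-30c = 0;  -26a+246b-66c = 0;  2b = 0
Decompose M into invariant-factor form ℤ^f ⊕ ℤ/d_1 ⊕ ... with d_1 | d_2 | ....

Answer: M ≅ ℤ/2 ⊕ ℤ/2 ⊕ ℤ/6

Derivation:
rank_ℚ(R)=3; free=3−3=0
SNF(R) diag = [2, 2, 6] → torsion [2, 2, 6]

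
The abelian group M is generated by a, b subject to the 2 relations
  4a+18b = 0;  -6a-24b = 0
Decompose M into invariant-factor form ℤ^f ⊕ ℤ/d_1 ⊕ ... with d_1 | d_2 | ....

Answer: M ≅ ℤ/2 ⊕ ℤ/6

Derivation:
rank_ℚ(R)=2; free=2−2=0
SNF(R) diag = [2, 6] → torsion [2, 6]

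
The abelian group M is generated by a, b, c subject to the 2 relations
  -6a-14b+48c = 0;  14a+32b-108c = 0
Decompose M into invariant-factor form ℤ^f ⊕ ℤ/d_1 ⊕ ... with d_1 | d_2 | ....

Answer: M ≅ ℤ^1 ⊕ ℤ/2 ⊕ ℤ/2

Derivation:
rank_ℚ(R)=2; free=3−2=1
SNF(R) diag = [2, 2] → torsion [2, 2]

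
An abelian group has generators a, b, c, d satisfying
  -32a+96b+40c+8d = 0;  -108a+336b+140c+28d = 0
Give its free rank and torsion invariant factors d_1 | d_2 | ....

Answer: M ≅ ℤ^2 ⊕ ℤ/4 ⊕ ℤ/8

Derivation:
rank_ℚ(R)=2; free=4−2=2
SNF(R) diag = [4, 8] → torsion [4, 8]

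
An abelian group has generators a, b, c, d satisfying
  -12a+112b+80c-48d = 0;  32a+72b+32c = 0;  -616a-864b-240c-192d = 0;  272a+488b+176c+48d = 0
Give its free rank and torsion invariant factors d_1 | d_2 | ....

rank_ℚ(R)=4; free=4−4=0
SNF(R) diag = [4, 8, 16, 48] → torsion [4, 8, 16, 48]

Answer: M ≅ ℤ/4 ⊕ ℤ/8 ⊕ ℤ/16 ⊕ ℤ/48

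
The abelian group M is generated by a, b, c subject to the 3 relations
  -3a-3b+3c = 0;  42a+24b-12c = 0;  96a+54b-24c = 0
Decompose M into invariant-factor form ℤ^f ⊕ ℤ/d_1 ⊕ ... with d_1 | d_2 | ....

Answer: M ≅ ℤ/3 ⊕ ℤ/6 ⊕ ℤ/6

Derivation:
rank_ℚ(R)=3; free=3−3=0
SNF(R) diag = [3, 6, 6] → torsion [3, 6, 6]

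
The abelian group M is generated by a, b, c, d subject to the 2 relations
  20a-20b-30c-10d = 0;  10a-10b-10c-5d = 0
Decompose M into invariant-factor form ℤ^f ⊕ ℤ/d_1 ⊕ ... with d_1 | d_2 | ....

Answer: M ≅ ℤ^2 ⊕ ℤ/5 ⊕ ℤ/10

Derivation:
rank_ℚ(R)=2; free=4−2=2
SNF(R) diag = [5, 10] → torsion [5, 10]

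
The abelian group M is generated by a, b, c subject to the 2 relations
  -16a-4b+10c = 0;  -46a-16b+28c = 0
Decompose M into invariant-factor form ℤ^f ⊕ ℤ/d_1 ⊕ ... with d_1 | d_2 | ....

Answer: M ≅ ℤ^1 ⊕ ℤ/2 ⊕ ℤ/6

Derivation:
rank_ℚ(R)=2; free=3−2=1
SNF(R) diag = [2, 6] → torsion [2, 6]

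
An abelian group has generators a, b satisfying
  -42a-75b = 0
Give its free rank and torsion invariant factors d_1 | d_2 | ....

Answer: M ≅ ℤ^1 ⊕ ℤ/3

Derivation:
rank_ℚ(R)=1; free=2−1=1
SNF(R) diag = [3] → torsion [3]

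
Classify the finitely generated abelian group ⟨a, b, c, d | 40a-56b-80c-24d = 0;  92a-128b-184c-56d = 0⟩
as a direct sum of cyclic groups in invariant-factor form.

rank_ℚ(R)=2; free=4−2=2
SNF(R) diag = [4, 8] → torsion [4, 8]

Answer: M ≅ ℤ^2 ⊕ ℤ/4 ⊕ ℤ/8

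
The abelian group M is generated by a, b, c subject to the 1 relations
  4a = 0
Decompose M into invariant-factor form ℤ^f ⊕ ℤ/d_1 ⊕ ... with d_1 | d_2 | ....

Answer: M ≅ ℤ^2 ⊕ ℤ/4

Derivation:
rank_ℚ(R)=1; free=3−1=2
SNF(R) diag = [4] → torsion [4]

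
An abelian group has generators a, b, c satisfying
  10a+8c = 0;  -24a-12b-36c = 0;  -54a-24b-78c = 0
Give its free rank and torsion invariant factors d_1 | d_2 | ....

rank_ℚ(R)=3; free=3−3=0
SNF(R) diag = [2, 6, 12] → torsion [2, 6, 12]

Answer: M ≅ ℤ/2 ⊕ ℤ/6 ⊕ ℤ/12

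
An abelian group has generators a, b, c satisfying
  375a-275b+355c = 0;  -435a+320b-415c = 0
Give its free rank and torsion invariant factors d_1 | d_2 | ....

rank_ℚ(R)=2; free=3−2=1
SNF(R) diag = [5, 15] → torsion [5, 15]

Answer: M ≅ ℤ^1 ⊕ ℤ/5 ⊕ ℤ/15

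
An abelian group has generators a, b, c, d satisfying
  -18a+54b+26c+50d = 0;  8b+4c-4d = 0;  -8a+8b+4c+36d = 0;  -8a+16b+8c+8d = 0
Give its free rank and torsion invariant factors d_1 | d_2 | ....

rank_ℚ(R)=4; free=4−4=0
SNF(R) diag = [2, 4, 8, 24] → torsion [2, 4, 8, 24]

Answer: M ≅ ℤ/2 ⊕ ℤ/4 ⊕ ℤ/8 ⊕ ℤ/24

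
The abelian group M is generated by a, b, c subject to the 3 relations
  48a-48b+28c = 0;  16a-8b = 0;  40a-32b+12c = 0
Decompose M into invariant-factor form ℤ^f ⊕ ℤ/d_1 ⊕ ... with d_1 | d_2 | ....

rank_ℚ(R)=3; free=3−3=0
SNF(R) diag = [4, 8, 24] → torsion [4, 8, 24]

Answer: M ≅ ℤ/4 ⊕ ℤ/8 ⊕ ℤ/24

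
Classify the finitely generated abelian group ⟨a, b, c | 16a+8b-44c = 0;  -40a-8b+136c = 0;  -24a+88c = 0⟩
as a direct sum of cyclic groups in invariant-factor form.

Answer: M ≅ ℤ/4 ⊕ ℤ/8 ⊕ ℤ/24

Derivation:
rank_ℚ(R)=3; free=3−3=0
SNF(R) diag = [4, 8, 24] → torsion [4, 8, 24]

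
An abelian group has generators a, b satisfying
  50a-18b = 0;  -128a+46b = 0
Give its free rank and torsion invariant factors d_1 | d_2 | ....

Answer: M ≅ ℤ/2 ⊕ ℤ/2

Derivation:
rank_ℚ(R)=2; free=2−2=0
SNF(R) diag = [2, 2] → torsion [2, 2]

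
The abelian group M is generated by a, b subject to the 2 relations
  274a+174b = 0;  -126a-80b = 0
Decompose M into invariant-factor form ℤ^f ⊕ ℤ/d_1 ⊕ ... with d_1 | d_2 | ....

rank_ℚ(R)=2; free=2−2=0
SNF(R) diag = [2, 2] → torsion [2, 2]

Answer: M ≅ ℤ/2 ⊕ ℤ/2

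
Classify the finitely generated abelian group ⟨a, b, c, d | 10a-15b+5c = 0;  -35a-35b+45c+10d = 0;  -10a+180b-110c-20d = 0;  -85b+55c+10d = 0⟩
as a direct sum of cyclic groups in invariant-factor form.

Answer: M ≅ ℤ/5 ⊕ ℤ/5 ⊕ ℤ/10 ⊕ ℤ/10

Derivation:
rank_ℚ(R)=4; free=4−4=0
SNF(R) diag = [5, 5, 10, 10] → torsion [5, 5, 10, 10]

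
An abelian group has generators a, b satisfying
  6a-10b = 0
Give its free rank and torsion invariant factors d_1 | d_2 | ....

rank_ℚ(R)=1; free=2−1=1
SNF(R) diag = [2] → torsion [2]

Answer: M ≅ ℤ^1 ⊕ ℤ/2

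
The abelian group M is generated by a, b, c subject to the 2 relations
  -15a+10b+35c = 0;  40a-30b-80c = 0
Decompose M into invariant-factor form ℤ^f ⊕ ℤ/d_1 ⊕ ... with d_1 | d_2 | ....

Answer: M ≅ ℤ^1 ⊕ ℤ/5 ⊕ ℤ/10

Derivation:
rank_ℚ(R)=2; free=3−2=1
SNF(R) diag = [5, 10] → torsion [5, 10]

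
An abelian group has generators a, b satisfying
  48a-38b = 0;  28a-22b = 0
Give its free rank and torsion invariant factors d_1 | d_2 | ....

Answer: M ≅ ℤ/2 ⊕ ℤ/4

Derivation:
rank_ℚ(R)=2; free=2−2=0
SNF(R) diag = [2, 4] → torsion [2, 4]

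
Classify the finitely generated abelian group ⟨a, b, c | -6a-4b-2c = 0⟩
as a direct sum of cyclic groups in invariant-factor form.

Answer: M ≅ ℤ^2 ⊕ ℤ/2

Derivation:
rank_ℚ(R)=1; free=3−1=2
SNF(R) diag = [2] → torsion [2]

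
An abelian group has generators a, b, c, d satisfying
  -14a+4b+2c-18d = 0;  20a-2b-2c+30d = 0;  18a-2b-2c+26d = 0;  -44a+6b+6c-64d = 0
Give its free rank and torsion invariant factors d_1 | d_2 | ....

rank_ℚ(R)=4; free=4−4=0
SNF(R) diag = [2, 2, 2, 6] → torsion [2, 2, 2, 6]

Answer: M ≅ ℤ/2 ⊕ ℤ/2 ⊕ ℤ/2 ⊕ ℤ/6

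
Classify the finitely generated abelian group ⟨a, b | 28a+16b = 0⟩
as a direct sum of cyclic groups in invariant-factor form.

Answer: M ≅ ℤ^1 ⊕ ℤ/4

Derivation:
rank_ℚ(R)=1; free=2−1=1
SNF(R) diag = [4] → torsion [4]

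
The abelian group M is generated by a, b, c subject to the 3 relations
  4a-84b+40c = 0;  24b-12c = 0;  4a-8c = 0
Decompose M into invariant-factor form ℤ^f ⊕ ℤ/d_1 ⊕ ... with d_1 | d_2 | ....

Answer: M ≅ ℤ/4 ⊕ ℤ/12 ⊕ ℤ/12

Derivation:
rank_ℚ(R)=3; free=3−3=0
SNF(R) diag = [4, 12, 12] → torsion [4, 12, 12]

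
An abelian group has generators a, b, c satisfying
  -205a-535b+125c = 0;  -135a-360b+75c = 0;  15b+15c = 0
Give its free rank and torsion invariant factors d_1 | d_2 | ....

rank_ℚ(R)=3; free=3−3=0
SNF(R) diag = [5, 15, 15] → torsion [5, 15, 15]

Answer: M ≅ ℤ/5 ⊕ ℤ/15 ⊕ ℤ/15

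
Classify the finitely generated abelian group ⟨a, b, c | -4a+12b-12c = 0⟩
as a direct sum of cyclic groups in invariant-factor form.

rank_ℚ(R)=1; free=3−1=2
SNF(R) diag = [4] → torsion [4]

Answer: M ≅ ℤ^2 ⊕ ℤ/4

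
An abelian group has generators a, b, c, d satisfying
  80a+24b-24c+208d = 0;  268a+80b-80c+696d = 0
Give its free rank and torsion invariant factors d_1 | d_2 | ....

rank_ℚ(R)=2; free=4−2=2
SNF(R) diag = [4, 8] → torsion [4, 8]

Answer: M ≅ ℤ^2 ⊕ ℤ/4 ⊕ ℤ/8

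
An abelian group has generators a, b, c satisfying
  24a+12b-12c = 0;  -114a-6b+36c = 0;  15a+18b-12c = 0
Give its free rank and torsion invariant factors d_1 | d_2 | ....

rank_ℚ(R)=3; free=3−3=0
SNF(R) diag = [3, 6, 12] → torsion [3, 6, 12]

Answer: M ≅ ℤ/3 ⊕ ℤ/6 ⊕ ℤ/12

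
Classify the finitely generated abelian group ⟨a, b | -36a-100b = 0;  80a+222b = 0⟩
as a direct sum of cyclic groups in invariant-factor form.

rank_ℚ(R)=2; free=2−2=0
SNF(R) diag = [2, 4] → torsion [2, 4]

Answer: M ≅ ℤ/2 ⊕ ℤ/4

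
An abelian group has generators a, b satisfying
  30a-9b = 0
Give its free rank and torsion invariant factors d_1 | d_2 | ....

Answer: M ≅ ℤ^1 ⊕ ℤ/3

Derivation:
rank_ℚ(R)=1; free=2−1=1
SNF(R) diag = [3] → torsion [3]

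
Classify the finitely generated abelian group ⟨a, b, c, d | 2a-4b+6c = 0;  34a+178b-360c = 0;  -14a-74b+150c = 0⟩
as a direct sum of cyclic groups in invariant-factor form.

Answer: M ≅ ℤ^1 ⊕ ℤ/2 ⊕ ℤ/6 ⊕ ℤ/18

Derivation:
rank_ℚ(R)=3; free=4−3=1
SNF(R) diag = [2, 6, 18] → torsion [2, 6, 18]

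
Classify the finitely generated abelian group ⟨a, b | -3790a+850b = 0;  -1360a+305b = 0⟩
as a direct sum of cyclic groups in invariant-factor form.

Answer: M ≅ ℤ/5 ⊕ ℤ/10

Derivation:
rank_ℚ(R)=2; free=2−2=0
SNF(R) diag = [5, 10] → torsion [5, 10]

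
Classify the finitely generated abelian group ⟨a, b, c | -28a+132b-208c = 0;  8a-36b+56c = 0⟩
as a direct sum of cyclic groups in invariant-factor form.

rank_ℚ(R)=2; free=3−2=1
SNF(R) diag = [4, 12] → torsion [4, 12]

Answer: M ≅ ℤ^1 ⊕ ℤ/4 ⊕ ℤ/12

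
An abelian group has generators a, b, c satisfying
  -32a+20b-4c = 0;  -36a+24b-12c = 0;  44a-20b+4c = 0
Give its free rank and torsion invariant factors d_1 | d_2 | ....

rank_ℚ(R)=3; free=3−3=0
SNF(R) diag = [4, 12, 36] → torsion [4, 12, 36]

Answer: M ≅ ℤ/4 ⊕ ℤ/12 ⊕ ℤ/36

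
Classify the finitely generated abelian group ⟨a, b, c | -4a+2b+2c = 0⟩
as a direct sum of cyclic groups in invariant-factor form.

Answer: M ≅ ℤ^2 ⊕ ℤ/2

Derivation:
rank_ℚ(R)=1; free=3−1=2
SNF(R) diag = [2] → torsion [2]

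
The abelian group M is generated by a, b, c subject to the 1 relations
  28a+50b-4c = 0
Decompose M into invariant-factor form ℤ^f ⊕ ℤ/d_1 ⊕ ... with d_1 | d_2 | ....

rank_ℚ(R)=1; free=3−1=2
SNF(R) diag = [2] → torsion [2]

Answer: M ≅ ℤ^2 ⊕ ℤ/2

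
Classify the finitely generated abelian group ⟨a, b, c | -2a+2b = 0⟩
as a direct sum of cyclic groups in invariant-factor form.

rank_ℚ(R)=1; free=3−1=2
SNF(R) diag = [2] → torsion [2]

Answer: M ≅ ℤ^2 ⊕ ℤ/2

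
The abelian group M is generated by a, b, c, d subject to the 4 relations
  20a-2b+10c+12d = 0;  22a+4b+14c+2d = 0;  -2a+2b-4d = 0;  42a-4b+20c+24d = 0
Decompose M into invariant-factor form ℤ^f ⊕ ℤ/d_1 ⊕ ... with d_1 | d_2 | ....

Answer: M ≅ ℤ/2 ⊕ ℤ/2 ⊕ ℤ/2 ⊕ ℤ/6

Derivation:
rank_ℚ(R)=4; free=4−4=0
SNF(R) diag = [2, 2, 2, 6] → torsion [2, 2, 2, 6]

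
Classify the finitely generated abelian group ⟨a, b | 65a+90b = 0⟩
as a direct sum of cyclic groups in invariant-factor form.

Answer: M ≅ ℤ^1 ⊕ ℤ/5

Derivation:
rank_ℚ(R)=1; free=2−1=1
SNF(R) diag = [5] → torsion [5]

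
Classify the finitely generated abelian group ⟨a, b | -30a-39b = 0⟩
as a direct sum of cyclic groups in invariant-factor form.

rank_ℚ(R)=1; free=2−1=1
SNF(R) diag = [3] → torsion [3]

Answer: M ≅ ℤ^1 ⊕ ℤ/3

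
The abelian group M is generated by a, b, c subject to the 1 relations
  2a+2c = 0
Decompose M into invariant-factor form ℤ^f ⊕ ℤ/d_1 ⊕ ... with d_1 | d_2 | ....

Answer: M ≅ ℤ^2 ⊕ ℤ/2

Derivation:
rank_ℚ(R)=1; free=3−1=2
SNF(R) diag = [2] → torsion [2]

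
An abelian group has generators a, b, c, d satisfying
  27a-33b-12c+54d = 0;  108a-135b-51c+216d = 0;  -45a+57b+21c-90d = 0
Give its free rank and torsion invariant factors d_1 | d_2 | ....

Answer: M ≅ ℤ^1 ⊕ ℤ/3 ⊕ ℤ/3 ⊕ ℤ/9

Derivation:
rank_ℚ(R)=3; free=4−3=1
SNF(R) diag = [3, 3, 9] → torsion [3, 3, 9]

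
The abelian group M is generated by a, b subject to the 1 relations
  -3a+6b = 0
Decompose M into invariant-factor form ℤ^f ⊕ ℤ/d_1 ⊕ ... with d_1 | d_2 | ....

Answer: M ≅ ℤ^1 ⊕ ℤ/3

Derivation:
rank_ℚ(R)=1; free=2−1=1
SNF(R) diag = [3] → torsion [3]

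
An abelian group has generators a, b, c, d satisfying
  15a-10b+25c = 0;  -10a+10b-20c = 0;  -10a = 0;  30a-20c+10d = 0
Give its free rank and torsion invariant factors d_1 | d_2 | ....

rank_ℚ(R)=4; free=4−4=0
SNF(R) diag = [5, 10, 10, 10] → torsion [5, 10, 10, 10]

Answer: M ≅ ℤ/5 ⊕ ℤ/10 ⊕ ℤ/10 ⊕ ℤ/10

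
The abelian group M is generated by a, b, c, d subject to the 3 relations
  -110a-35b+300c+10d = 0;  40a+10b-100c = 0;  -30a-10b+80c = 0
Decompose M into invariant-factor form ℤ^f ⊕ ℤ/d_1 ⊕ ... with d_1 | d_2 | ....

rank_ℚ(R)=3; free=4−3=1
SNF(R) diag = [5, 10, 20] → torsion [5, 10, 20]

Answer: M ≅ ℤ^1 ⊕ ℤ/5 ⊕ ℤ/10 ⊕ ℤ/20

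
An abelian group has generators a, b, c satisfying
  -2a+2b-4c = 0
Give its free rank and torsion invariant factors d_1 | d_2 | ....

rank_ℚ(R)=1; free=3−1=2
SNF(R) diag = [2] → torsion [2]

Answer: M ≅ ℤ^2 ⊕ ℤ/2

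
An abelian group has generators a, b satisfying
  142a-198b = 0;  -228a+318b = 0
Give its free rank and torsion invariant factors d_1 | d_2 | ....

Answer: M ≅ ℤ/2 ⊕ ℤ/6

Derivation:
rank_ℚ(R)=2; free=2−2=0
SNF(R) diag = [2, 6] → torsion [2, 6]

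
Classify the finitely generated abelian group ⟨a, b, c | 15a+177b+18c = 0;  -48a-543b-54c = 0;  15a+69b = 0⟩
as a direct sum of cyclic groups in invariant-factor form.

rank_ℚ(R)=3; free=3−3=0
SNF(R) diag = [3, 9, 18] → torsion [3, 9, 18]

Answer: M ≅ ℤ/3 ⊕ ℤ/9 ⊕ ℤ/18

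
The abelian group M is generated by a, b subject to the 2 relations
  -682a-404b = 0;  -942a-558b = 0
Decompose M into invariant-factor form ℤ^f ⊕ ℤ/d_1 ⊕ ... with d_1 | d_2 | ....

Answer: M ≅ ℤ/2 ⊕ ℤ/6

Derivation:
rank_ℚ(R)=2; free=2−2=0
SNF(R) diag = [2, 6] → torsion [2, 6]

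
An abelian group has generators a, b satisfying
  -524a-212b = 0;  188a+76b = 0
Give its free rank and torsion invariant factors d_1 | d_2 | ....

rank_ℚ(R)=2; free=2−2=0
SNF(R) diag = [4, 8] → torsion [4, 8]

Answer: M ≅ ℤ/4 ⊕ ℤ/8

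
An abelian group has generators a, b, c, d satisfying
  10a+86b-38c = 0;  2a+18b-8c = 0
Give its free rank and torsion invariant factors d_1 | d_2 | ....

Answer: M ≅ ℤ^2 ⊕ ℤ/2 ⊕ ℤ/2

Derivation:
rank_ℚ(R)=2; free=4−2=2
SNF(R) diag = [2, 2] → torsion [2, 2]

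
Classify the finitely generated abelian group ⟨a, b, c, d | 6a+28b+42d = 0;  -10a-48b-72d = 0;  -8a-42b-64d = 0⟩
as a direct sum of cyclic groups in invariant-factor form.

rank_ℚ(R)=3; free=4−3=1
SNF(R) diag = [2, 2, 2] → torsion [2, 2, 2]

Answer: M ≅ ℤ^1 ⊕ ℤ/2 ⊕ ℤ/2 ⊕ ℤ/2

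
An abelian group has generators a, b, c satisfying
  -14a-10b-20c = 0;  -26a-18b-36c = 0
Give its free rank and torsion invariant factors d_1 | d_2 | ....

rank_ℚ(R)=2; free=3−2=1
SNF(R) diag = [2, 4] → torsion [2, 4]

Answer: M ≅ ℤ^1 ⊕ ℤ/2 ⊕ ℤ/4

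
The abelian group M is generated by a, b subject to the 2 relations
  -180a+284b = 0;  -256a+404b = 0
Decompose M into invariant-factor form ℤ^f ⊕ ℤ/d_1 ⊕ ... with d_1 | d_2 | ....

rank_ℚ(R)=2; free=2−2=0
SNF(R) diag = [4, 4] → torsion [4, 4]

Answer: M ≅ ℤ/4 ⊕ ℤ/4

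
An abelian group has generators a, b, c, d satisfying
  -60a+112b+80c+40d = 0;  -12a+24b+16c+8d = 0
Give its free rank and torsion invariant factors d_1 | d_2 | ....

rank_ℚ(R)=2; free=4−2=2
SNF(R) diag = [4, 8] → torsion [4, 8]

Answer: M ≅ ℤ^2 ⊕ ℤ/4 ⊕ ℤ/8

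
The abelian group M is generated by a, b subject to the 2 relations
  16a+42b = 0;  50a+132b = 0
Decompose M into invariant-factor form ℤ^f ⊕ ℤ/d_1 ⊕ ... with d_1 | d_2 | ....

Answer: M ≅ ℤ/2 ⊕ ℤ/6

Derivation:
rank_ℚ(R)=2; free=2−2=0
SNF(R) diag = [2, 6] → torsion [2, 6]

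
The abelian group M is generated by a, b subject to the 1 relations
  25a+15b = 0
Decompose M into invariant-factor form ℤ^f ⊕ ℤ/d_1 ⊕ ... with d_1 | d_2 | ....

Answer: M ≅ ℤ^1 ⊕ ℤ/5

Derivation:
rank_ℚ(R)=1; free=2−1=1
SNF(R) diag = [5] → torsion [5]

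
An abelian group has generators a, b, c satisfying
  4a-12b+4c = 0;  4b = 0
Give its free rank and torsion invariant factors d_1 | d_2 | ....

Answer: M ≅ ℤ^1 ⊕ ℤ/4 ⊕ ℤ/4

Derivation:
rank_ℚ(R)=2; free=3−2=1
SNF(R) diag = [4, 4] → torsion [4, 4]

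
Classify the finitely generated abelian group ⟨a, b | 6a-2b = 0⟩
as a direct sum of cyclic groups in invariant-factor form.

Answer: M ≅ ℤ^1 ⊕ ℤ/2

Derivation:
rank_ℚ(R)=1; free=2−1=1
SNF(R) diag = [2] → torsion [2]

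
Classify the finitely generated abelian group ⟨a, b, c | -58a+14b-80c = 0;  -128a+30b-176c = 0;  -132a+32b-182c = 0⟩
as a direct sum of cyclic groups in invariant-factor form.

Answer: M ≅ ℤ/2 ⊕ ℤ/2 ⊕ ℤ/2

Derivation:
rank_ℚ(R)=3; free=3−3=0
SNF(R) diag = [2, 2, 2] → torsion [2, 2, 2]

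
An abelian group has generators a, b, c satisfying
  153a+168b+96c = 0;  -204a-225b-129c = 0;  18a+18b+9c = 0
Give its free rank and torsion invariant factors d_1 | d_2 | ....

Answer: M ≅ ℤ/3 ⊕ ℤ/3 ⊕ ℤ/9

Derivation:
rank_ℚ(R)=3; free=3−3=0
SNF(R) diag = [3, 3, 9] → torsion [3, 3, 9]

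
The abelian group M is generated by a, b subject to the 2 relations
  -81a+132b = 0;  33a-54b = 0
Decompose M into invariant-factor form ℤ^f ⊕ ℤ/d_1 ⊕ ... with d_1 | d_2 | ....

rank_ℚ(R)=2; free=2−2=0
SNF(R) diag = [3, 6] → torsion [3, 6]

Answer: M ≅ ℤ/3 ⊕ ℤ/6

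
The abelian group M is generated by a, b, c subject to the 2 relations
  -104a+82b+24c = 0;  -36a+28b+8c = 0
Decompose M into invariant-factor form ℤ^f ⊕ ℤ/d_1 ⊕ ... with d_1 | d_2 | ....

Answer: M ≅ ℤ^1 ⊕ ℤ/2 ⊕ ℤ/4

Derivation:
rank_ℚ(R)=2; free=3−2=1
SNF(R) diag = [2, 4] → torsion [2, 4]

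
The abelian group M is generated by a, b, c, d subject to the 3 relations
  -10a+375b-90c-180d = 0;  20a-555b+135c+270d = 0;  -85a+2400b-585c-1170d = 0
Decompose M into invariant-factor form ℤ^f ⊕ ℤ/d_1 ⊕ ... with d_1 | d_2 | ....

Answer: M ≅ ℤ^1 ⊕ ℤ/5 ⊕ ℤ/15 ⊕ ℤ/45

Derivation:
rank_ℚ(R)=3; free=4−3=1
SNF(R) diag = [5, 15, 45] → torsion [5, 15, 45]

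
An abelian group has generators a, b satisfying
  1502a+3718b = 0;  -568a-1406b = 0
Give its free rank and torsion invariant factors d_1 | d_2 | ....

rank_ℚ(R)=2; free=2−2=0
SNF(R) diag = [2, 6] → torsion [2, 6]

Answer: M ≅ ℤ/2 ⊕ ℤ/6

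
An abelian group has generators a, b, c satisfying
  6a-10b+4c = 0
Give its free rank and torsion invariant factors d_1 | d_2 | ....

rank_ℚ(R)=1; free=3−1=2
SNF(R) diag = [2] → torsion [2]

Answer: M ≅ ℤ^2 ⊕ ℤ/2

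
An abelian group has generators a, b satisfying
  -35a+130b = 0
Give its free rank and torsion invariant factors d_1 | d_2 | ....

Answer: M ≅ ℤ^1 ⊕ ℤ/5

Derivation:
rank_ℚ(R)=1; free=2−1=1
SNF(R) diag = [5] → torsion [5]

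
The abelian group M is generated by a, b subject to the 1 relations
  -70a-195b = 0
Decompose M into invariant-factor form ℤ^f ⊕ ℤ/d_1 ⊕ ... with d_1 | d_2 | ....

Answer: M ≅ ℤ^1 ⊕ ℤ/5

Derivation:
rank_ℚ(R)=1; free=2−1=1
SNF(R) diag = [5] → torsion [5]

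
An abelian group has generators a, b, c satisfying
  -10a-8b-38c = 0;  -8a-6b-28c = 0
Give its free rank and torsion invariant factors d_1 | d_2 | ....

rank_ℚ(R)=2; free=3−2=1
SNF(R) diag = [2, 2] → torsion [2, 2]

Answer: M ≅ ℤ^1 ⊕ ℤ/2 ⊕ ℤ/2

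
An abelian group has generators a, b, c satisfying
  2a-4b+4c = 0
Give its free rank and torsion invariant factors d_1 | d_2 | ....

rank_ℚ(R)=1; free=3−1=2
SNF(R) diag = [2] → torsion [2]

Answer: M ≅ ℤ^2 ⊕ ℤ/2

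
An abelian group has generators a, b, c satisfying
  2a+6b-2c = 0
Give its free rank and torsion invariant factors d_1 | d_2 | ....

Answer: M ≅ ℤ^2 ⊕ ℤ/2

Derivation:
rank_ℚ(R)=1; free=3−1=2
SNF(R) diag = [2] → torsion [2]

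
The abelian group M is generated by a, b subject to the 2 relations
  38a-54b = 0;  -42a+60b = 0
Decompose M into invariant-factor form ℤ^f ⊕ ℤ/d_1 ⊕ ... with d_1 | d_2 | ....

rank_ℚ(R)=2; free=2−2=0
SNF(R) diag = [2, 6] → torsion [2, 6]

Answer: M ≅ ℤ/2 ⊕ ℤ/6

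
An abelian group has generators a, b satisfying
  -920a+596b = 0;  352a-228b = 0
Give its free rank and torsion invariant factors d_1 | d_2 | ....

rank_ℚ(R)=2; free=2−2=0
SNF(R) diag = [4, 8] → torsion [4, 8]

Answer: M ≅ ℤ/4 ⊕ ℤ/8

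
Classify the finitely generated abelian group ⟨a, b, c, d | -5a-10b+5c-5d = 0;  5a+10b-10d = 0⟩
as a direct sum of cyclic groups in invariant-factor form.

Answer: M ≅ ℤ^2 ⊕ ℤ/5 ⊕ ℤ/5

Derivation:
rank_ℚ(R)=2; free=4−2=2
SNF(R) diag = [5, 5] → torsion [5, 5]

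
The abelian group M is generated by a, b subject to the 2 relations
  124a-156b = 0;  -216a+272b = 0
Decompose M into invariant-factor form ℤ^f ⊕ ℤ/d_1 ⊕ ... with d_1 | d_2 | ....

Answer: M ≅ ℤ/4 ⊕ ℤ/8

Derivation:
rank_ℚ(R)=2; free=2−2=0
SNF(R) diag = [4, 8] → torsion [4, 8]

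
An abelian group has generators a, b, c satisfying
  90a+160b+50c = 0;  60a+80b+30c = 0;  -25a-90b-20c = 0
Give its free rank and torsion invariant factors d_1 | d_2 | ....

Answer: M ≅ ℤ/5 ⊕ ℤ/10 ⊕ ℤ/20

Derivation:
rank_ℚ(R)=3; free=3−3=0
SNF(R) diag = [5, 10, 20] → torsion [5, 10, 20]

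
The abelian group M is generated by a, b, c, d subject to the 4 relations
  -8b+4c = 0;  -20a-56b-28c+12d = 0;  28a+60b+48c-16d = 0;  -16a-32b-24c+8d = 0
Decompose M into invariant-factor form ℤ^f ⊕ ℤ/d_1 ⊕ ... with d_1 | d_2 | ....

Answer: M ≅ ℤ/4 ⊕ ℤ/4 ⊕ ℤ/4 ⊕ ℤ/8

Derivation:
rank_ℚ(R)=4; free=4−4=0
SNF(R) diag = [4, 4, 4, 8] → torsion [4, 4, 4, 8]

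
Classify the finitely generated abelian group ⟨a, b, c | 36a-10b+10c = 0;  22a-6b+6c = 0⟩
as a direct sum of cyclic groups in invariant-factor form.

rank_ℚ(R)=2; free=3−2=1
SNF(R) diag = [2, 2] → torsion [2, 2]

Answer: M ≅ ℤ^1 ⊕ ℤ/2 ⊕ ℤ/2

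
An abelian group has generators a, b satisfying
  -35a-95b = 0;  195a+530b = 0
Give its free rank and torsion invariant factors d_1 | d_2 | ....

Answer: M ≅ ℤ/5 ⊕ ℤ/5

Derivation:
rank_ℚ(R)=2; free=2−2=0
SNF(R) diag = [5, 5] → torsion [5, 5]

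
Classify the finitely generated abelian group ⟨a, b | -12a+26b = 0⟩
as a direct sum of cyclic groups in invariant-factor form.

Answer: M ≅ ℤ^1 ⊕ ℤ/2

Derivation:
rank_ℚ(R)=1; free=2−1=1
SNF(R) diag = [2] → torsion [2]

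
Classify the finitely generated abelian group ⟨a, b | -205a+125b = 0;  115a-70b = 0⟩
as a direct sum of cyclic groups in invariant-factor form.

rank_ℚ(R)=2; free=2−2=0
SNF(R) diag = [5, 5] → torsion [5, 5]

Answer: M ≅ ℤ/5 ⊕ ℤ/5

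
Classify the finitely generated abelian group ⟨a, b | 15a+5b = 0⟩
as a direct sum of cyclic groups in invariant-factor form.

rank_ℚ(R)=1; free=2−1=1
SNF(R) diag = [5] → torsion [5]

Answer: M ≅ ℤ^1 ⊕ ℤ/5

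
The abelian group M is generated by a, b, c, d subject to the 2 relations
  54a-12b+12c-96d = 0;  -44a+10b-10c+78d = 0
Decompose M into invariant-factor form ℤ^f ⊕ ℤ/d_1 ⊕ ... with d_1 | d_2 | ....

Answer: M ≅ ℤ^2 ⊕ ℤ/2 ⊕ ℤ/6

Derivation:
rank_ℚ(R)=2; free=4−2=2
SNF(R) diag = [2, 6] → torsion [2, 6]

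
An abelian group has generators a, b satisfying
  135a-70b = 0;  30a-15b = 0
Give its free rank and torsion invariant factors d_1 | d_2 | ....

Answer: M ≅ ℤ/5 ⊕ ℤ/15

Derivation:
rank_ℚ(R)=2; free=2−2=0
SNF(R) diag = [5, 15] → torsion [5, 15]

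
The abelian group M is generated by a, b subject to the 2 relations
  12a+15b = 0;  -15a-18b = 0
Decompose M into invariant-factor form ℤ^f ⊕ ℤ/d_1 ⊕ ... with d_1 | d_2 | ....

Answer: M ≅ ℤ/3 ⊕ ℤ/3

Derivation:
rank_ℚ(R)=2; free=2−2=0
SNF(R) diag = [3, 3] → torsion [3, 3]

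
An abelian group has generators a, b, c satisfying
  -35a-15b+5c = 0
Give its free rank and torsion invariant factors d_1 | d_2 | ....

Answer: M ≅ ℤ^2 ⊕ ℤ/5

Derivation:
rank_ℚ(R)=1; free=3−1=2
SNF(R) diag = [5] → torsion [5]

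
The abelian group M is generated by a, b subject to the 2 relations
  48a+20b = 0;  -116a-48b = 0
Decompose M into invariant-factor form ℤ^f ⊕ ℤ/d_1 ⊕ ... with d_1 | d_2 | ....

Answer: M ≅ ℤ/4 ⊕ ℤ/4

Derivation:
rank_ℚ(R)=2; free=2−2=0
SNF(R) diag = [4, 4] → torsion [4, 4]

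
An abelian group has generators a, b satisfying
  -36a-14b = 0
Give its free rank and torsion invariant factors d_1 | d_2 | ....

Answer: M ≅ ℤ^1 ⊕ ℤ/2

Derivation:
rank_ℚ(R)=1; free=2−1=1
SNF(R) diag = [2] → torsion [2]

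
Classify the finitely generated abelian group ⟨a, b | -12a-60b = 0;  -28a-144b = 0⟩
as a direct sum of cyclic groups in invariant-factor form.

rank_ℚ(R)=2; free=2−2=0
SNF(R) diag = [4, 12] → torsion [4, 12]

Answer: M ≅ ℤ/4 ⊕ ℤ/12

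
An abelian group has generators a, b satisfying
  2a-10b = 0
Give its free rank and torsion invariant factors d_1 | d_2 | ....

rank_ℚ(R)=1; free=2−1=1
SNF(R) diag = [2] → torsion [2]

Answer: M ≅ ℤ^1 ⊕ ℤ/2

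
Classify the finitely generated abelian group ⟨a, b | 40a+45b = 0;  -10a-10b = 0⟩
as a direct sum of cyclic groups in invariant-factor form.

Answer: M ≅ ℤ/5 ⊕ ℤ/10

Derivation:
rank_ℚ(R)=2; free=2−2=0
SNF(R) diag = [5, 10] → torsion [5, 10]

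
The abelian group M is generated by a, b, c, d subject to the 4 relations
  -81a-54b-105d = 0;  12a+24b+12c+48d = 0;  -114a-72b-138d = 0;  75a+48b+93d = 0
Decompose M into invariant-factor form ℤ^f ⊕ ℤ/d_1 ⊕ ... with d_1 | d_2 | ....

Answer: M ≅ ℤ/3 ⊕ ℤ/6 ⊕ ℤ/12 ⊕ ℤ/12

Derivation:
rank_ℚ(R)=4; free=4−4=0
SNF(R) diag = [3, 6, 12, 12] → torsion [3, 6, 12, 12]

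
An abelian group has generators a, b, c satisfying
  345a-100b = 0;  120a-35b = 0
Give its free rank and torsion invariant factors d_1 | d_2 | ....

Answer: M ≅ ℤ^1 ⊕ ℤ/5 ⊕ ℤ/15

Derivation:
rank_ℚ(R)=2; free=3−2=1
SNF(R) diag = [5, 15] → torsion [5, 15]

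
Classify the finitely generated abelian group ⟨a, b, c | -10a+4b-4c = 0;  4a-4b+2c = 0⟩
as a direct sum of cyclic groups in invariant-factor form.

rank_ℚ(R)=2; free=3−2=1
SNF(R) diag = [2, 2] → torsion [2, 2]

Answer: M ≅ ℤ^1 ⊕ ℤ/2 ⊕ ℤ/2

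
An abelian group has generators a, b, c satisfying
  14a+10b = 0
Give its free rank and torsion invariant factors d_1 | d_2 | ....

Answer: M ≅ ℤ^2 ⊕ ℤ/2

Derivation:
rank_ℚ(R)=1; free=3−1=2
SNF(R) diag = [2] → torsion [2]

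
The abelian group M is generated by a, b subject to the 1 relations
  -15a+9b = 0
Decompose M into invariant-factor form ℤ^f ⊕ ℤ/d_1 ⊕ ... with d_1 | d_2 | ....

rank_ℚ(R)=1; free=2−1=1
SNF(R) diag = [3] → torsion [3]

Answer: M ≅ ℤ^1 ⊕ ℤ/3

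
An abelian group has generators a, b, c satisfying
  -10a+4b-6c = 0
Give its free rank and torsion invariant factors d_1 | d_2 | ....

rank_ℚ(R)=1; free=3−1=2
SNF(R) diag = [2] → torsion [2]

Answer: M ≅ ℤ^2 ⊕ ℤ/2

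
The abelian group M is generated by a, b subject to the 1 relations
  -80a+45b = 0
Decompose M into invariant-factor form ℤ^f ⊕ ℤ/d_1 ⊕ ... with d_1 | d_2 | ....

Answer: M ≅ ℤ^1 ⊕ ℤ/5

Derivation:
rank_ℚ(R)=1; free=2−1=1
SNF(R) diag = [5] → torsion [5]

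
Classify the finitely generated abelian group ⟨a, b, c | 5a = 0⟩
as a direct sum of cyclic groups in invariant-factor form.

Answer: M ≅ ℤ^2 ⊕ ℤ/5

Derivation:
rank_ℚ(R)=1; free=3−1=2
SNF(R) diag = [5] → torsion [5]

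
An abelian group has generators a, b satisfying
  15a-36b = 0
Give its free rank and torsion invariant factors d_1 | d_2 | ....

Answer: M ≅ ℤ^1 ⊕ ℤ/3

Derivation:
rank_ℚ(R)=1; free=2−1=1
SNF(R) diag = [3] → torsion [3]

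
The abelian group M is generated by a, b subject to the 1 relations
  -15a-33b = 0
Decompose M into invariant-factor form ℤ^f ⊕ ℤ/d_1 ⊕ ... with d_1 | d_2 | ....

Answer: M ≅ ℤ^1 ⊕ ℤ/3

Derivation:
rank_ℚ(R)=1; free=2−1=1
SNF(R) diag = [3] → torsion [3]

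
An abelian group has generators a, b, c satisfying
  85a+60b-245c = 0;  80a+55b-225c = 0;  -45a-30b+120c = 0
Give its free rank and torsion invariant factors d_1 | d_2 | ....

rank_ℚ(R)=3; free=3−3=0
SNF(R) diag = [5, 5, 15] → torsion [5, 5, 15]

Answer: M ≅ ℤ/5 ⊕ ℤ/5 ⊕ ℤ/15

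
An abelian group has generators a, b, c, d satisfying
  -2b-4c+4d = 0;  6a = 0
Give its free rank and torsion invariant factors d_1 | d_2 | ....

rank_ℚ(R)=2; free=4−2=2
SNF(R) diag = [2, 6] → torsion [2, 6]

Answer: M ≅ ℤ^2 ⊕ ℤ/2 ⊕ ℤ/6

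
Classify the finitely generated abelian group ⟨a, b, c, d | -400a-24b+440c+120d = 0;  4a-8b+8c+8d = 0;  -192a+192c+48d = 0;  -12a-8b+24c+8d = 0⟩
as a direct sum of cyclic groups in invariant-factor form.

rank_ℚ(R)=4; free=4−4=0
SNF(R) diag = [4, 8, 16, 48] → torsion [4, 8, 16, 48]

Answer: M ≅ ℤ/4 ⊕ ℤ/8 ⊕ ℤ/16 ⊕ ℤ/48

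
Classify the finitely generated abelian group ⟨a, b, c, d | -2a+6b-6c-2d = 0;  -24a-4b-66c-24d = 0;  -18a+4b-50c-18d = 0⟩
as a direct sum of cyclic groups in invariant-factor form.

rank_ℚ(R)=3; free=4−3=1
SNF(R) diag = [2, 2, 2] → torsion [2, 2, 2]

Answer: M ≅ ℤ^1 ⊕ ℤ/2 ⊕ ℤ/2 ⊕ ℤ/2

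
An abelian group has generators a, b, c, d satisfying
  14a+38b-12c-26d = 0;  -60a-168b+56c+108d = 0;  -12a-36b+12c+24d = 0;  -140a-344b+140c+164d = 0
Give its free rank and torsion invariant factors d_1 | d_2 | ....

rank_ℚ(R)=4; free=4−4=0
SNF(R) diag = [2, 4, 12, 36] → torsion [2, 4, 12, 36]

Answer: M ≅ ℤ/2 ⊕ ℤ/4 ⊕ ℤ/12 ⊕ ℤ/36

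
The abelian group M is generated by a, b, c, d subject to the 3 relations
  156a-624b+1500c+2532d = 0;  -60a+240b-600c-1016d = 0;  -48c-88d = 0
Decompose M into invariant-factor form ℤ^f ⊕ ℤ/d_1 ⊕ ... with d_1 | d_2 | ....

rank_ℚ(R)=3; free=4−3=1
SNF(R) diag = [4, 12, 24] → torsion [4, 12, 24]

Answer: M ≅ ℤ^1 ⊕ ℤ/4 ⊕ ℤ/12 ⊕ ℤ/24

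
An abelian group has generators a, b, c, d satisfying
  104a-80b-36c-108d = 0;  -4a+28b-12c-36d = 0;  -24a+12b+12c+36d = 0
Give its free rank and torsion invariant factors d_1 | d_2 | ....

Answer: M ≅ ℤ^1 ⊕ ℤ/4 ⊕ ℤ/12 ⊕ ℤ/12

Derivation:
rank_ℚ(R)=3; free=4−3=1
SNF(R) diag = [4, 12, 12] → torsion [4, 12, 12]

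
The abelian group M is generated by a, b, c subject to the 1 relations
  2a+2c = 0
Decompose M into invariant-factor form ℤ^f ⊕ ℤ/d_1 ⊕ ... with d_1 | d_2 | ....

rank_ℚ(R)=1; free=3−1=2
SNF(R) diag = [2] → torsion [2]

Answer: M ≅ ℤ^2 ⊕ ℤ/2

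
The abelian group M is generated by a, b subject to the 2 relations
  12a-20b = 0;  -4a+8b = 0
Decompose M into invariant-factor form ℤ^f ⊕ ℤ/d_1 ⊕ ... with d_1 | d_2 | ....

Answer: M ≅ ℤ/4 ⊕ ℤ/4

Derivation:
rank_ℚ(R)=2; free=2−2=0
SNF(R) diag = [4, 4] → torsion [4, 4]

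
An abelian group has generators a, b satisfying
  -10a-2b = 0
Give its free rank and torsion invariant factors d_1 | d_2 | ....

Answer: M ≅ ℤ^1 ⊕ ℤ/2

Derivation:
rank_ℚ(R)=1; free=2−1=1
SNF(R) diag = [2] → torsion [2]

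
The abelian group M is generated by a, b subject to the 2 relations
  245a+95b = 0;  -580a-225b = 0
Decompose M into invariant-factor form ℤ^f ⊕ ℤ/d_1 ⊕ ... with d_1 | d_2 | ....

Answer: M ≅ ℤ/5 ⊕ ℤ/5

Derivation:
rank_ℚ(R)=2; free=2−2=0
SNF(R) diag = [5, 5] → torsion [5, 5]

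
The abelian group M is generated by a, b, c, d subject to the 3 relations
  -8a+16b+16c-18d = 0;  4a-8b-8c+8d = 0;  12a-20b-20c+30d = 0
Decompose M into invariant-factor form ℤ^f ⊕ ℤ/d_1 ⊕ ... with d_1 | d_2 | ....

Answer: M ≅ ℤ^1 ⊕ ℤ/2 ⊕ ℤ/4 ⊕ ℤ/4

Derivation:
rank_ℚ(R)=3; free=4−3=1
SNF(R) diag = [2, 4, 4] → torsion [2, 4, 4]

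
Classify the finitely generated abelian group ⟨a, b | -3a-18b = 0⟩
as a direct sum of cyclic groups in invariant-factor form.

Answer: M ≅ ℤ^1 ⊕ ℤ/3

Derivation:
rank_ℚ(R)=1; free=2−1=1
SNF(R) diag = [3] → torsion [3]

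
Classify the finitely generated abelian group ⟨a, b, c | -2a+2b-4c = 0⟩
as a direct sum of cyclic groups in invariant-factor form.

Answer: M ≅ ℤ^2 ⊕ ℤ/2

Derivation:
rank_ℚ(R)=1; free=3−1=2
SNF(R) diag = [2] → torsion [2]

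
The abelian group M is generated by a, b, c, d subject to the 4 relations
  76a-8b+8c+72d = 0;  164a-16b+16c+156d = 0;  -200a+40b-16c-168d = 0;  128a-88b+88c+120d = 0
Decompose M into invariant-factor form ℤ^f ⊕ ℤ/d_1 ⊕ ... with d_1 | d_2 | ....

rank_ℚ(R)=4; free=4−4=0
SNF(R) diag = [4, 12, 24, 72] → torsion [4, 12, 24, 72]

Answer: M ≅ ℤ/4 ⊕ ℤ/12 ⊕ ℤ/24 ⊕ ℤ/72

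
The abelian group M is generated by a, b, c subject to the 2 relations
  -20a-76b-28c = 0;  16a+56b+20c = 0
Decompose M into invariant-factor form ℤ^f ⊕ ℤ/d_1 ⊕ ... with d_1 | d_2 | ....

rank_ℚ(R)=2; free=3−2=1
SNF(R) diag = [4, 12] → torsion [4, 12]

Answer: M ≅ ℤ^1 ⊕ ℤ/4 ⊕ ℤ/12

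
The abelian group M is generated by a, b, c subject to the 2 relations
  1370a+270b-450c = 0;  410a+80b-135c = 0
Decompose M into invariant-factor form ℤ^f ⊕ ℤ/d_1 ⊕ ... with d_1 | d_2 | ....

rank_ℚ(R)=2; free=3−2=1
SNF(R) diag = [5, 10] → torsion [5, 10]

Answer: M ≅ ℤ^1 ⊕ ℤ/5 ⊕ ℤ/10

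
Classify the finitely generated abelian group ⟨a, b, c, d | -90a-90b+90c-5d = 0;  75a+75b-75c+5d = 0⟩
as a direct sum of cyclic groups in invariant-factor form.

rank_ℚ(R)=2; free=4−2=2
SNF(R) diag = [5, 15] → torsion [5, 15]

Answer: M ≅ ℤ^2 ⊕ ℤ/5 ⊕ ℤ/15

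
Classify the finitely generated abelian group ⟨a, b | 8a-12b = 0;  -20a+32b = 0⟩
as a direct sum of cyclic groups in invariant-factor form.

rank_ℚ(R)=2; free=2−2=0
SNF(R) diag = [4, 4] → torsion [4, 4]

Answer: M ≅ ℤ/4 ⊕ ℤ/4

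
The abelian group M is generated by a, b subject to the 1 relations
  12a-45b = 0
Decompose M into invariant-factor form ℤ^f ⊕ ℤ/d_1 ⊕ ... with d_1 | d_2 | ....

Answer: M ≅ ℤ^1 ⊕ ℤ/3

Derivation:
rank_ℚ(R)=1; free=2−1=1
SNF(R) diag = [3] → torsion [3]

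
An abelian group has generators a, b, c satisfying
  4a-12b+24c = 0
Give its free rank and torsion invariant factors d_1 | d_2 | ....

rank_ℚ(R)=1; free=3−1=2
SNF(R) diag = [4] → torsion [4]

Answer: M ≅ ℤ^2 ⊕ ℤ/4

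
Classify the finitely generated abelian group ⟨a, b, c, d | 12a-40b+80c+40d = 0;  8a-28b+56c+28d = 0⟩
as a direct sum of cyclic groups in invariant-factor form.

rank_ℚ(R)=2; free=4−2=2
SNF(R) diag = [4, 4] → torsion [4, 4]

Answer: M ≅ ℤ^2 ⊕ ℤ/4 ⊕ ℤ/4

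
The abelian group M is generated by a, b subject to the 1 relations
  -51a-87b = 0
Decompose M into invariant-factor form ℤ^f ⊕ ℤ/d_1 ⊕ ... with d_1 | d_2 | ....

rank_ℚ(R)=1; free=2−1=1
SNF(R) diag = [3] → torsion [3]

Answer: M ≅ ℤ^1 ⊕ ℤ/3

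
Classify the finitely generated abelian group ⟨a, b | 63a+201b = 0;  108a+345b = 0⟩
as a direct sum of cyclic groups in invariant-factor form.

Answer: M ≅ ℤ/3 ⊕ ℤ/9

Derivation:
rank_ℚ(R)=2; free=2−2=0
SNF(R) diag = [3, 9] → torsion [3, 9]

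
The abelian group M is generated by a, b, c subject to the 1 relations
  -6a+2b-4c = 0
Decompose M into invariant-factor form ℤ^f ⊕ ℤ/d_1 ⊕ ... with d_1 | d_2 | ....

rank_ℚ(R)=1; free=3−1=2
SNF(R) diag = [2] → torsion [2]

Answer: M ≅ ℤ^2 ⊕ ℤ/2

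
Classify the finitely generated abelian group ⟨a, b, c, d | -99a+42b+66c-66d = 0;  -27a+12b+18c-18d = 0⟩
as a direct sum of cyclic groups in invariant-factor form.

rank_ℚ(R)=2; free=4−2=2
SNF(R) diag = [3, 6] → torsion [3, 6]

Answer: M ≅ ℤ^2 ⊕ ℤ/3 ⊕ ℤ/6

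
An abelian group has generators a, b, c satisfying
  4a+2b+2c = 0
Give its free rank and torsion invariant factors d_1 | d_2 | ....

Answer: M ≅ ℤ^2 ⊕ ℤ/2

Derivation:
rank_ℚ(R)=1; free=3−1=2
SNF(R) diag = [2] → torsion [2]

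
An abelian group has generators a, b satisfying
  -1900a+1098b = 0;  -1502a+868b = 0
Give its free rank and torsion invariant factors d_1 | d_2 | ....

rank_ℚ(R)=2; free=2−2=0
SNF(R) diag = [2, 2] → torsion [2, 2]

Answer: M ≅ ℤ/2 ⊕ ℤ/2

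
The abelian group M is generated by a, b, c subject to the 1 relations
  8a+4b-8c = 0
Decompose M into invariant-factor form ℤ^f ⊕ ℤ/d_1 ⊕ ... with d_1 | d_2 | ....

rank_ℚ(R)=1; free=3−1=2
SNF(R) diag = [4] → torsion [4]

Answer: M ≅ ℤ^2 ⊕ ℤ/4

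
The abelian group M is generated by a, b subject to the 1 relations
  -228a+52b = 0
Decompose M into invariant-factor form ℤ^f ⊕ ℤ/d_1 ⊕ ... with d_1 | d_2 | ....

Answer: M ≅ ℤ^1 ⊕ ℤ/4

Derivation:
rank_ℚ(R)=1; free=2−1=1
SNF(R) diag = [4] → torsion [4]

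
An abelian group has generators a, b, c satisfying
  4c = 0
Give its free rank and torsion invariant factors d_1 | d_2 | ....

rank_ℚ(R)=1; free=3−1=2
SNF(R) diag = [4] → torsion [4]

Answer: M ≅ ℤ^2 ⊕ ℤ/4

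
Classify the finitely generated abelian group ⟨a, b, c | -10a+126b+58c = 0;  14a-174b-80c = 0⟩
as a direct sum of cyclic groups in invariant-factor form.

rank_ℚ(R)=2; free=3−2=1
SNF(R) diag = [2, 6] → torsion [2, 6]

Answer: M ≅ ℤ^1 ⊕ ℤ/2 ⊕ ℤ/6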